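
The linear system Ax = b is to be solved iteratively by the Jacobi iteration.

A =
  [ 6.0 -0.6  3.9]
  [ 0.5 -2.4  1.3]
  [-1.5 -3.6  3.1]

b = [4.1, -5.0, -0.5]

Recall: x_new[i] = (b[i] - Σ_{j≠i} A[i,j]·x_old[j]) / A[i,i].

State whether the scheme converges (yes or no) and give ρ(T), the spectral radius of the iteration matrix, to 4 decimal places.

yes, ρ = 0.7194

Let D = diag(6, -2.4, 3.1); L, U the strict triangles.
T_J = -D⁻¹(L+U): T[2,1] = -(-3.6)/(3.1) = +1.1613; T[2,2] = 0.
  T[0,:] = [+0.0000, +0.1000, -0.6500]
  T[1,:] = [+0.2083, +0.0000, +0.5417]
  T[2,:] = [+0.4839, +1.1613, +0.0000]
|roots of det(T-λI)|: 0.7194, 0.4268, 0.4268.
ρ = 0.7194; 0.7194 < 1 ⇒ converges.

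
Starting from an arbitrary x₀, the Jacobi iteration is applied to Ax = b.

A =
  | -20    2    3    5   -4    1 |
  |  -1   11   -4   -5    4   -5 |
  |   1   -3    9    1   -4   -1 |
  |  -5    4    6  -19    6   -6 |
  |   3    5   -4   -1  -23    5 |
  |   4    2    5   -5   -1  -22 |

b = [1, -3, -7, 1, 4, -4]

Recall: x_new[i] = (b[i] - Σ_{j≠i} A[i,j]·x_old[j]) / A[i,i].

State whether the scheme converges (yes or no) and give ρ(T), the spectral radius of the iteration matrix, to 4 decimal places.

yes, ρ = 0.5809

Let D = diag(-20, 11, 9, -19, -23, -22); L, U the strict triangles.
Jacobi T = -D⁻¹(L+U): T[4,5] = -(5)/(-23) = +0.2174; T[4,4] = 0.
  T[0,:] = [+0.0000, +0.1000, +0.1500, +0.2500, -0.2000, +0.0500]
  T[1,:] = [+0.0909, +0.0000, +0.3636, +0.4545, -0.3636, +0.4545]
  T[2,:] = [-0.1111, +0.3333, +0.0000, -0.1111, +0.4444, +0.1111]
  T[3,:] = [-0.2632, +0.2105, +0.3158, +0.0000, +0.3158, -0.3158]
  T[4,:] = [+0.1304, +0.2174, -0.1739, -0.0435, +0.0000, +0.2174]
  T[5,:] = [+0.1818, +0.0909, +0.2273, -0.2273, -0.0455, +0.0000]
|λ(T)| sorted: 0.5809, 0.4476, 0.4476, 0.2577, 0.0352, 0.0352.
ρ(T) = max|λ| = 0.5809; 0.5809 < 1, so it converges for any x₀.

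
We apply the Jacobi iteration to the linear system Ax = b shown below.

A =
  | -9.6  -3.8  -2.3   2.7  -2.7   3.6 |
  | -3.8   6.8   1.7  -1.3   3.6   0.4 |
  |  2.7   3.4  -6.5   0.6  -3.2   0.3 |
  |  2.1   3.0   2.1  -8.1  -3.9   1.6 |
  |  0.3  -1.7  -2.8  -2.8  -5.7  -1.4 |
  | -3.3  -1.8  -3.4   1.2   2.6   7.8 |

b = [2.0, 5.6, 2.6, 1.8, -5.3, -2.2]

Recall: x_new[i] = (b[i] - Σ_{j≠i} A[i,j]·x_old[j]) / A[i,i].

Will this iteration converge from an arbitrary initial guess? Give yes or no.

Split A = D + L + U, D = diag(-9.6, 6.8, -6.5, -8.1, -5.7, 7.8).
Jacobi T = -D⁻¹(L+U): T[5,3] = -(1.2)/(7.8) = -0.1538; T[5,5] = 0.
  T[0,:] = [+0.0000, -0.3958, -0.2396, +0.2813, -0.2813, +0.3750]
  T[1,:] = [+0.5588, +0.0000, -0.2500, +0.1912, -0.5294, -0.0588]
  T[2,:] = [+0.4154, +0.5231, +0.0000, +0.0923, -0.4923, +0.0462]
  T[3,:] = [+0.2593, +0.3704, +0.2593, +0.0000, -0.4815, +0.1975]
  T[4,:] = [+0.0526, -0.2982, -0.4912, -0.4912, +0.0000, -0.2456]
  T[5,:] = [+0.4231, +0.2308, +0.4359, -0.1538, -0.3333, +0.0000]
|eigenvalues of T|: 1.1938, 0.6880, 0.6880, 0.3503, 0.2704, 0.0808.
ρ = 1.1938; 1.1938 > 1, so it fails to converge.

no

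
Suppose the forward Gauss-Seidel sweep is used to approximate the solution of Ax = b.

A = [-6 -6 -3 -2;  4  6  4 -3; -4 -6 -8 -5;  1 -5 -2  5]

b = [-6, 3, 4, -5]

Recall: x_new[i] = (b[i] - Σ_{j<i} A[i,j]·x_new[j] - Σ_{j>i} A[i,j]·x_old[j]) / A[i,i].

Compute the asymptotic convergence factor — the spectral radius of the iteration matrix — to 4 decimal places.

1.5075

Let D = diag(-6, 6, -8, 5); L, U the strict triangles.
Gauss-Seidel: T = -(D+L)⁻¹U, row 0 first, T[0,2] = -(-3)/(-6) = -0.5000; later rows by forward substitution.
  T[0,:] = [+0.0000 -1.0000 -0.5000 -0.3333]
  T[1,:] = [+0.0000 +0.6667 -0.3333 +0.7222]
  T[2,:] = [+0.0000 +0.0000 +0.5000 -1.0000]
  T[3,:] = [+0.0000 +0.8667 -0.0333 +0.3889]
|eigenvalues of T|: 1.5075, 0.2351, 0.2351, 0.0000.
ρ = 1.5075; 1.5075 > 1, so it fails to converge.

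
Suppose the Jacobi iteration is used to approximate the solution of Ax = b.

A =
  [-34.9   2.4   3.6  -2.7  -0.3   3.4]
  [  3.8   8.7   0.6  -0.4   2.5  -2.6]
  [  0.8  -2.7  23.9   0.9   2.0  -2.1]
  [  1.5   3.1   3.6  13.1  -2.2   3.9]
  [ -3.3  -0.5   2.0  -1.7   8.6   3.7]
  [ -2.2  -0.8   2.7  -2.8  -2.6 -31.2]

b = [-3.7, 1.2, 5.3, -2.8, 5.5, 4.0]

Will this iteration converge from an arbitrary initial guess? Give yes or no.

yes

Write A = D+L+U with D = diag(-34.9, 8.7, 23.9, 13.1, 8.6, -31.2).
Jacobi: T = -D⁻¹(L+U), T[5,0] = -(-2.2)/(-31.2) = -0.0705; T[5,5] = 0.
  T[0,:] = [+0.0000  +0.0688  +0.1032  -0.0774  -0.0086  +0.0974]
  T[1,:] = [-0.4368  +0.0000  -0.0690  +0.0460  -0.2874  +0.2989]
  T[2,:] = [-0.0335  +0.1130  +0.0000  -0.0377  -0.0837  +0.0879]
  T[3,:] = [-0.1145  -0.2366  -0.2748  +0.0000  +0.1679  -0.2977]
  T[4,:] = [+0.3837  +0.0581  -0.2326  +0.1977  +0.0000  -0.4302]
  T[5,:] = [-0.0705  -0.0256  +0.0865  -0.0897  -0.0833  +0.0000]
|λ(T)| sorted: 0.3902, 0.2368, 0.2368, 0.2196, 0.1487, 0.0093.
spectral radius ρ = 0.3902; 0.3902 < 1, so it converges for any x₀.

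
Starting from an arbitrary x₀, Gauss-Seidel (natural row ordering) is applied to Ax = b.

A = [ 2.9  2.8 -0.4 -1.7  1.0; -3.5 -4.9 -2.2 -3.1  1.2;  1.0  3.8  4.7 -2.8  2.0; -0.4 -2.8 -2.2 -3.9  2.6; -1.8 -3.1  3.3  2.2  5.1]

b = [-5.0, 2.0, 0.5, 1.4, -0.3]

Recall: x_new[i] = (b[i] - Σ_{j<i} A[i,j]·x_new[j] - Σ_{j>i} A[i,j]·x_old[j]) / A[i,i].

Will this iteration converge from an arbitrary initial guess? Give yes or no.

no

Let D = diag(2.9, -4.9, 4.7, -3.9, 5.1); L, U the strict triangles.
GS T = -(D+L)⁻¹U: row 0 first, T[0,4] = -(1)/(2.9) = -0.3448; later rows by forward substitution.
  T[0,:] = [+0.0000  -0.9655  +0.1379  +0.5862  -0.3448]
  T[1,:] = [+0.0000  +0.6897  -0.5475  -1.0514  +0.4912]
  T[2,:] = [+0.0000  -0.3522  +0.4133  +1.3211  -0.7493]
  T[3,:] = [+0.0000  -0.1975  +0.1458  -0.0505  +0.7721]
  T[4,:] = [+0.0000  +0.3915  -0.6144  -1.2652  +0.3287]
|roots of det(T-λI)|: 1.2632, 0.4766, 0.4766, 0.2117, 0.0000.
spectral radius ρ = 1.2632; 1.2632 > 1, so it fails to converge.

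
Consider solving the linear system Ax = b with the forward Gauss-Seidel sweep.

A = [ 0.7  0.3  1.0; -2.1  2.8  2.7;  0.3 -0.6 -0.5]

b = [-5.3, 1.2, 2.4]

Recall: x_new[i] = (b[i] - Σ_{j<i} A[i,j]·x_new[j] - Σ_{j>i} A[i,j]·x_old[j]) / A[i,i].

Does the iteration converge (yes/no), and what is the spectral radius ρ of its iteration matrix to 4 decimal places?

no, ρ = 1.4369

Split A = D + L + U, D = diag(0.7, 2.8, -0.5).
GS T = -(D+L)⁻¹U: row 0 first, T[0,2] = -(1)/(0.7) = -1.4286; later rows by forward substitution.
  T[0,:] = [+0.0000 -0.4286 -1.4286]
  T[1,:] = [+0.0000 -0.3214 -2.0357]
  T[2,:] = [+0.0000 +0.1286 +1.5857]
|eigenvalues of T|: 1.4369, 0.1726, 0.0000.
ρ = 1.4369; 1.4369 > 1 ⇒ diverges.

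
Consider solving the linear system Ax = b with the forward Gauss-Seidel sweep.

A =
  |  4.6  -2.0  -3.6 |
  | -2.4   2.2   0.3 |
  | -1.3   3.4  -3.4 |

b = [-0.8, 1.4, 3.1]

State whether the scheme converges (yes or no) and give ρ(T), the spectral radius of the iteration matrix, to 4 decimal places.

Write A = D+L+U with D = diag(4.6, 2.2, -3.4).
GS T = -(D+L)⁻¹U: row 0 first, T[0,1] = -(-2)/(4.6) = +0.4348; later rows by forward substitution.
  T[0,:] = [+0.0000 +0.4348 +0.7826]
  T[1,:] = [+0.0000 +0.4743 +0.7174]
  T[2,:] = [+0.0000 +0.3081 +0.4182]
moduli |λ_i(T)| = 0.9172, 0.0247, 0.0000.
spectral radius ρ = 0.9172; 0.9172 < 1 ⇒ converges.

yes, ρ = 0.9172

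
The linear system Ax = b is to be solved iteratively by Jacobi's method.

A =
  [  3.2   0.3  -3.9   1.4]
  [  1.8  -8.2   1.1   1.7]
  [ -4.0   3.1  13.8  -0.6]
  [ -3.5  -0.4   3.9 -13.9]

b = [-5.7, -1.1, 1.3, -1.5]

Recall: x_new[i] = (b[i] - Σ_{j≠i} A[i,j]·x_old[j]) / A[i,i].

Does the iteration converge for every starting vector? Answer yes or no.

yes

A = D + L + U where D = diag(3.2, -8.2, 13.8, -13.9).
Jacobi: T = -D⁻¹(L+U), T[2,0] = -(-4)/(13.8) = +0.2899; T[2,2] = 0.
  T[0,:] = [+0.0000 -0.0938 +1.2188 -0.4375]
  T[1,:] = [+0.2195 +0.0000 +0.1341 +0.2073]
  T[2,:] = [+0.2899 -0.2246 +0.0000 +0.0435]
  T[3,:] = [-0.2518 -0.0288 +0.2806 +0.0000]
eigenvalue magnitudes: 0.7815, 0.5331, 0.2437, 0.2437.
ρ(T) = max|λ| = 0.7815; 0.7815 < 1, so it converges for any x₀.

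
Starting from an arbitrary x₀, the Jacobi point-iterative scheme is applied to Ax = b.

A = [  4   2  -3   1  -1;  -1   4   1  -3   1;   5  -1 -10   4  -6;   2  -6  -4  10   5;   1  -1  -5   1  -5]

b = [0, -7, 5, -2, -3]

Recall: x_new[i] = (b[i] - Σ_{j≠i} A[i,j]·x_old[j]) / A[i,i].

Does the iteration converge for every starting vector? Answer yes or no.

Let D = diag(4, 4, -10, 10, -5); L, U the strict triangles.
Jacobi: T = -D⁻¹(L+U), T[0,4] = -(-1)/(4) = +0.2500; T[0,0] = 0.
  T[0,:] = [+0.0000, -0.5000, +0.7500, -0.2500, +0.2500]
  T[1,:] = [+0.2500, +0.0000, -0.2500, +0.7500, -0.2500]
  T[2,:] = [+0.5000, -0.1000, +0.0000, +0.4000, -0.6000]
  T[3,:] = [-0.2000, +0.6000, +0.4000, +0.0000, -0.5000]
  T[4,:] = [+0.2000, -0.2000, -1.0000, +0.2000, +0.0000]
|roots of det(T-λI)|: 1.2011, 0.9417, 0.7684, 0.3565, 0.1525.
ρ(T) = max|λ| = 1.2011; 1.2011 > 1 ⇒ diverges.

no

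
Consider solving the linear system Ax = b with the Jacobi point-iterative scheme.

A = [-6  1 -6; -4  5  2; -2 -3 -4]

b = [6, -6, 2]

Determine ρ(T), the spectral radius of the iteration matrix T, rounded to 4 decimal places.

A = D + L + U where D = diag(-6, 5, -4).
Jacobi T = -D⁻¹(L+U): T[1,2] = -(2)/(5) = -0.4000; T[1,1] = 0.
  T[0,:] = [+0.0000, +0.1667, -1.0000]
  T[1,:] = [+0.8000, +0.0000, -0.4000]
  T[2,:] = [-0.5000, -0.7500, +0.0000]
|λ(T)| sorted: 1.2074, 0.7242, 0.7242.
spectral radius ρ = 1.2074; 1.2074 > 1: divergent.

1.2074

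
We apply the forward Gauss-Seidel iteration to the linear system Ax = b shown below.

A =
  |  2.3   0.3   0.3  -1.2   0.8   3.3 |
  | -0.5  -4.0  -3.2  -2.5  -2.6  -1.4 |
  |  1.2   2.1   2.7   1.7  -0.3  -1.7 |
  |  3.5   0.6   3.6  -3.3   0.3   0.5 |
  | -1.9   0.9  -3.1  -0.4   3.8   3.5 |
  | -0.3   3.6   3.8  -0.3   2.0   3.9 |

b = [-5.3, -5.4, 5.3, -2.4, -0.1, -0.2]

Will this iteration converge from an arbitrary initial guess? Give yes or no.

Write A = D+L+U with D = diag(2.3, -4, 2.7, -3.3, 3.8, 3.9).
T_GS = -(D+L)⁻¹U: row 0 first, T[0,1] = -(0.3)/(2.3) = -0.1304; later rows by forward substitution.
  T[0,:] = [+0.0000 -0.1304 -0.1304 +0.5217 -0.3478 -1.4348]
  T[1,:] = [+0.0000 +0.0163 -0.7837 -0.6902 -0.6065 -0.1707]
  T[2,:] = [+0.0000 +0.0453 +0.6675 -0.3247 +0.7374 +1.4000]
  T[3,:] = [+0.0000 -0.0860 +0.4474 +0.0737 +0.4162 +0.1261]
  T[4,:] = [+0.0000 -0.0412 +0.7120 +0.1672 +0.6151 -0.4426]
  T[5,:] = [+0.0000 -0.0547 -0.2678 +0.9135 -0.4689 -1.0803]
|λ(T)| sorted: 1.3075, 1.0727, 0.1742, 0.1300, 0.0133, 0.0000.
ρ = 1.3075; 1.3075 > 1: divergent.

no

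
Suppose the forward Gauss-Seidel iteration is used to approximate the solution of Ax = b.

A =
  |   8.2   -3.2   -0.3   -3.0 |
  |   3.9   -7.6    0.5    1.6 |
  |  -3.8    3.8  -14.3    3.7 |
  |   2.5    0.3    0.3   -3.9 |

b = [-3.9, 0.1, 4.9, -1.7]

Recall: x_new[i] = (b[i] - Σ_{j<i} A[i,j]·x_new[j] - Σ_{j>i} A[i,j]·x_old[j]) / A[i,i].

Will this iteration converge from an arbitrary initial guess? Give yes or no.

yes

Diagonal D = diag(8.2, -7.6, -14.3, -3.9); L, U strict lower/upper.
GS T = -(D+L)⁻¹U: row 0 first, T[0,1] = -(-3.2)/(8.2) = +0.3902; later rows by forward substitution.
  T[0,:] = [+0.0000, +0.3902, +0.0366, +0.3659]
  T[1,:] = [+0.0000, +0.2003, +0.0846, +0.3983]
  T[2,:] = [+0.0000, -0.0505, +0.0127, +0.2674]
  T[3,:] = [+0.0000, +0.2617, +0.0309, +0.2857]
|λ(T)| sorted: 0.5874, 0.0851, 0.0851, 0.0000.
ρ = 0.5874; 0.5874 < 1, so it converges for any x₀.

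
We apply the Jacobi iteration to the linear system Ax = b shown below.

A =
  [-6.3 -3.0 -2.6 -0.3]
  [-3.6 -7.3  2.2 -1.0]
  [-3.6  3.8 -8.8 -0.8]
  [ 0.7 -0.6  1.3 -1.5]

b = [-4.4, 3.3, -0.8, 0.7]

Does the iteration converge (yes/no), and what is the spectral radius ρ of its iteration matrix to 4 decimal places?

yes, ρ = 0.8417

Write A = D+L+U with D = diag(-6.3, -7.3, -8.8, -1.5).
Jacobi T = -D⁻¹(L+U): T[0,2] = -(-2.6)/(-6.3) = -0.4127; T[0,0] = 0.
  T[0,:] = [+0.0000, -0.4762, -0.4127, -0.0476]
  T[1,:] = [-0.4932, +0.0000, +0.3014, -0.1370]
  T[2,:] = [-0.4091, +0.4318, +0.0000, -0.0909]
  T[3,:] = [+0.4667, -0.4000, +0.8667, +0.0000]
moduli |λ_i(T)| = 0.8417, 0.4933, 0.2213, 0.2213.
ρ(T) = max|λ| = 0.8417; 0.8417 < 1, so it converges for any x₀.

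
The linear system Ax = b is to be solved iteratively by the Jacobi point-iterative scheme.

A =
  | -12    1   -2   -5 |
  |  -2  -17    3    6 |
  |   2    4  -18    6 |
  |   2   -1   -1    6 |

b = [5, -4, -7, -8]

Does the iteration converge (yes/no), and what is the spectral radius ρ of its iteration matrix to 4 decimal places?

yes, ρ = 0.5771

A = D + L + U where D = diag(-12, -17, -18, 6).
Jacobi T = -D⁻¹(L+U): T[3,2] = -(-1)/(6) = +0.1667; T[3,3] = 0.
  T[0,:] = [+0.0000  +0.0833  -0.1667  -0.4167]
  T[1,:] = [-0.1176  +0.0000  +0.1765  +0.3529]
  T[2,:] = [+0.1111  +0.2222  +0.0000  +0.3333]
  T[3,:] = [-0.3333  +0.1667  +0.1667  +0.0000]
eigenvalue magnitudes: 0.5771, 0.4244, 0.1183, 0.0345.
ρ(T) = max|λ| = 0.5771; 0.5771 < 1 ⇒ converges.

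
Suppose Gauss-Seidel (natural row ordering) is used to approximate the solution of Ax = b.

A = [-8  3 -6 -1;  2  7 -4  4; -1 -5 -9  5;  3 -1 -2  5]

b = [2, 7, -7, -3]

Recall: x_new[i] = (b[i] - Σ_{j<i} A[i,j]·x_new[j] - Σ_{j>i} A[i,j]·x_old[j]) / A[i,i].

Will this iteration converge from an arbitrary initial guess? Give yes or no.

A = D + L + U where D = diag(-8, 7, -9, 5).
T_GS = -(D+L)⁻¹U: row 0 first, T[0,1] = -(3)/(-8) = +0.3750; later rows by forward substitution.
  T[0,:] = [+0.0000 +0.3750 -0.7500 -0.1250]
  T[1,:] = [+0.0000 -0.1071 +0.7857 -0.5357]
  T[2,:] = [+0.0000 +0.0179 -0.3532 +0.8671]
  T[3,:] = [+0.0000 -0.2393 +0.4659 +0.3147]
|λ(T)| sorted: 0.9303, 0.6701, 0.1146, 0.0000.
ρ(T) = max|λ| = 0.9303; 0.9303 < 1: convergent.

yes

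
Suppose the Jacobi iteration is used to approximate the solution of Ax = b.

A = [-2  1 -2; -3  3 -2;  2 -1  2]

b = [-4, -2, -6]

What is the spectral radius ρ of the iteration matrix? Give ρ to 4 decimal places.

A = D + L + U where D = diag(-2, 3, 2).
Jacobi: T = -D⁻¹(L+U), T[0,1] = -(1)/(-2) = +0.5000; T[0,0] = 0.
  T[0,:] = [+0.0000  +0.5000  -1.0000]
  T[1,:] = [+1.0000  +0.0000  +0.6667]
  T[2,:] = [-1.0000  +0.5000  +0.0000]
|eigenvalues of T|: 1.5408, 1.0000, 0.5408.
spectral radius ρ = 1.5408; 1.5408 > 1: divergent.

1.5408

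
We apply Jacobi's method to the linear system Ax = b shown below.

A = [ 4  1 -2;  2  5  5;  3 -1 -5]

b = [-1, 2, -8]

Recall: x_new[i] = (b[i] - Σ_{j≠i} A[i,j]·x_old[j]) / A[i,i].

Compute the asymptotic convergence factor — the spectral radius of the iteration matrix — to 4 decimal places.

Write A = D+L+U with D = diag(4, 5, -5).
Jacobi T = -D⁻¹(L+U): T[2,0] = -(3)/(-5) = +0.6000; T[2,2] = 0.
  T[0,:] = [+0.0000, -0.2500, +0.5000]
  T[1,:] = [-0.4000, +0.0000, -1.0000]
  T[2,:] = [+0.6000, -0.2000, +0.0000]
|λ(T)| sorted: 0.9005, 0.4593, 0.4593.
spectral radius ρ = 0.9005; 0.9005 < 1 ⇒ converges.

0.9005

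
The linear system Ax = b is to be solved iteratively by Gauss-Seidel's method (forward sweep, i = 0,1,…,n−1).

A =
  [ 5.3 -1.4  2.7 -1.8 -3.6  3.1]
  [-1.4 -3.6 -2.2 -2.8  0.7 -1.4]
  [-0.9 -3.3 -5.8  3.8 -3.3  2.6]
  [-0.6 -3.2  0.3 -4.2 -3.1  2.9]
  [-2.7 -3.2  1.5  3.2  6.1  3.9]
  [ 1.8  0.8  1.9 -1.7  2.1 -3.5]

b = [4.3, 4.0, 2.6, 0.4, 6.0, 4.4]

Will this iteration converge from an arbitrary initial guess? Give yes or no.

Write A = D+L+U with D = diag(5.3, -3.6, -5.8, -4.2, 6.1, -3.5).
Gauss-Seidel: T = -(D+L)⁻¹U, row 0 first, T[0,5] = -(3.1)/(5.3) = -0.5849; later rows by forward substitution.
  T[0,:] = [+0.0000, +0.2642, -0.5094, +0.3396, +0.6792, -0.5849]
  T[1,:] = [+0.0000, -0.1027, -0.4130, -0.9099, -0.0697, -0.1614]
  T[2,:] = [+0.0000, +0.0175, +0.3140, +1.1201, -0.6347, +0.6309]
  T[3,:] = [+0.0000, +0.0418, +0.4099, +0.7247, -0.8274, +0.9421]
  T[4,:] = [+0.0000, +0.0368, -0.7344, -0.9826, +0.8542, -1.6323]
  T[5,:] = [+0.0000, +0.1236, -0.8256, -0.3668, +0.9032, -1.4322]
|λ(T)| sorted: 1.2279, 0.5921, 0.5921, 0.3541, 0.1684, 0.0000.
ρ(T) = max|λ| = 1.2279; 1.2279 > 1, so it fails to converge.

no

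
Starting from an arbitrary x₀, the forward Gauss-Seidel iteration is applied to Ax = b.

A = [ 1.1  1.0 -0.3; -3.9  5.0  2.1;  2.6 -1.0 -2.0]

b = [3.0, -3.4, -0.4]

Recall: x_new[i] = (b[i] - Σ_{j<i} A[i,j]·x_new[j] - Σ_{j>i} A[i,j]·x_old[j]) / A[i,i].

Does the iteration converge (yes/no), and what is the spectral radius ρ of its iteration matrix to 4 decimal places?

yes, ρ = 0.8411

A = D + L + U where D = diag(1.1, 5, -2).
GS T = -(D+L)⁻¹U: row 0 first, T[0,2] = -(-0.3)/(1.1) = +0.2727; later rows by forward substitution.
  T[0,:] = [+0.0000, -0.9091, +0.2727]
  T[1,:] = [+0.0000, -0.7091, -0.2073]
  T[2,:] = [+0.0000, -0.8273, +0.4582]
moduli |λ_i(T)| = 0.8411, 0.5902, 0.0000.
ρ(T) = max|λ| = 0.8411; 0.8411 < 1: convergent.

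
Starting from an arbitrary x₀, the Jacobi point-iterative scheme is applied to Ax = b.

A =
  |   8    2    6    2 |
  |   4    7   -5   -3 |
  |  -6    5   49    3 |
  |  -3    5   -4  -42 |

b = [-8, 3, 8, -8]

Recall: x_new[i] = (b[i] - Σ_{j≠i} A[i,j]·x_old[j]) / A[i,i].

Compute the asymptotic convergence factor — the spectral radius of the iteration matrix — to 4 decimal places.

Split A = D + L + U, D = diag(8, 7, 49, -42).
Jacobi: T = -D⁻¹(L+U), T[3,1] = -(5)/(-42) = +0.1190; T[3,3] = 0.
  T[0,:] = [+0.0000 -0.2500 -0.7500 -0.2500]
  T[1,:] = [-0.5714 +0.0000 +0.7143 +0.4286]
  T[2,:] = [+0.1224 -0.1020 +0.0000 -0.0612]
  T[3,:] = [-0.0714 +0.1190 -0.0952 +0.0000]
|λ(T)| sorted: 0.3923, 0.3334, 0.3334, 0.0243.
spectral radius ρ = 0.3923; 0.3923 < 1 ⇒ converges.

0.3923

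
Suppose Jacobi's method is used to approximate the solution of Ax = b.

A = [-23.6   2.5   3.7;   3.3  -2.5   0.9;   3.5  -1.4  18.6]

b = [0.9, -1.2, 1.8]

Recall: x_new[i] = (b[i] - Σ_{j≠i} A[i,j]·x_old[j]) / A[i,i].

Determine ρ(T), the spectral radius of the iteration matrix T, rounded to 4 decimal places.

0.3982

Let D = diag(-23.6, -2.5, 18.6); L, U the strict triangles.
T_J = -D⁻¹(L+U): T[0,2] = -(3.7)/(-23.6) = +0.1568; T[0,0] = 0.
  T[0,:] = [+0.0000, +0.1059, +0.1568]
  T[1,:] = [+1.3200, +0.0000, +0.3600]
  T[2,:] = [-0.1882, +0.0753, +0.0000]
eigenvalue magnitudes: 0.3982, 0.3352, 0.0629.
ρ(T) = max|λ| = 0.3982; 0.3982 < 1, so it converges for any x₀.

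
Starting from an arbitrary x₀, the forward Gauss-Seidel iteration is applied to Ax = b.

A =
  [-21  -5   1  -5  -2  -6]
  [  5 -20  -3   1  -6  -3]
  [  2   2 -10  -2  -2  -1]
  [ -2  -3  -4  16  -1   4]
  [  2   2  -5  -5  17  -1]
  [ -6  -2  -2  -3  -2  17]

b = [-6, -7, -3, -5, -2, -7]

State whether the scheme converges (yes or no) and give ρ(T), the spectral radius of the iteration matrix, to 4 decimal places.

yes, ρ = 0.5325

Diagonal D = diag(-21, -20, -10, 16, 17, 17); L, U strict lower/upper.
Gauss-Seidel: T = -(D+L)⁻¹U, row 0 first, T[0,2] = -(1)/(-21) = +0.0476; later rows by forward substitution.
  T[0,:] = [+0.0000, -0.2381, +0.0476, -0.2381, -0.0952, -0.2857]
  T[1,:] = [+0.0000, -0.0595, -0.1381, -0.0095, -0.3238, -0.2214]
  T[2,:] = [+0.0000, -0.0595, -0.0181, -0.2495, -0.2838, -0.2014]
  T[3,:] = [+0.0000, -0.0558, -0.0245, -0.0939, -0.0811, -0.3776]
  T[4,:] = [+0.0000, +0.0011, -0.0019, -0.0719, -0.0580, -0.0518]
  T[5,:] = [+0.0000, -0.1078, -0.0061, -0.1395, -0.1262, -0.2233]
moduli |λ_i(T)| = 0.5325, 0.1465, 0.1308, 0.1308, 0.0069, 0.0000.
spectral radius ρ = 0.5325; 0.5325 < 1, so it converges for any x₀.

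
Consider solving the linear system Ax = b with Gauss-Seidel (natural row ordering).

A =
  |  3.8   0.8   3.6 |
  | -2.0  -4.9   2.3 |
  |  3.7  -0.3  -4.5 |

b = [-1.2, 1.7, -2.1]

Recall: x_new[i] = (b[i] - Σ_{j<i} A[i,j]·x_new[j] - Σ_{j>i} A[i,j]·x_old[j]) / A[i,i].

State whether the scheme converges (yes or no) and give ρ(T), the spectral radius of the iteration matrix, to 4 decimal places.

Write A = D+L+U with D = diag(3.8, -4.9, -4.5).
GS T = -(D+L)⁻¹U: row 0 first, T[0,2] = -(3.6)/(3.8) = -0.9474; later rows by forward substitution.
  T[0,:] = [+0.0000, -0.2105, -0.9474]
  T[1,:] = [+0.0000, +0.0859, +0.8561]
  T[2,:] = [+0.0000, -0.1788, -0.8360]
|roots of det(T-λI)|: 0.6188, 0.1313, 0.0000.
ρ(T) = max|λ| = 0.6188; 0.6188 < 1 ⇒ converges.

yes, ρ = 0.6188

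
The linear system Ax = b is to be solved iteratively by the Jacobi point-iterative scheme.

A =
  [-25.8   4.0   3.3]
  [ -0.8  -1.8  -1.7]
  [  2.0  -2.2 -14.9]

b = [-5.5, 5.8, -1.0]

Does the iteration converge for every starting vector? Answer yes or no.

yes

Write A = D+L+U with D = diag(-25.8, -1.8, -14.9).
Jacobi: T = -D⁻¹(L+U), T[1,0] = -(-0.8)/(-1.8) = -0.4444; T[1,1] = 0.
  T[0,:] = [+0.0000  +0.1550  +0.1279]
  T[1,:] = [-0.4444  +0.0000  -0.9444]
  T[2,:] = [+0.1342  -0.1477  +0.0000]
moduli |λ_i(T)| = 0.3467, 0.1802, 0.1802.
ρ(T) = max|λ| = 0.3467; 0.3467 < 1, so it converges for any x₀.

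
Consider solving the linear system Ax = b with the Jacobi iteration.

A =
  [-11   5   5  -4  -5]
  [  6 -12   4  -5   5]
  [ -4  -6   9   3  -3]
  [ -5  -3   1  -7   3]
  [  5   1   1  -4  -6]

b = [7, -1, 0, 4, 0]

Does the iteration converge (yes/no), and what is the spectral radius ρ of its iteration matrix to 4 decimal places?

no, ρ = 1.1475

Split A = D + L + U, D = diag(-11, -12, 9, -7, -6).
T_J = -D⁻¹(L+U): T[1,0] = -(6)/(-12) = +0.5000; T[1,1] = 0.
  T[0,:] = [+0.0000 +0.4545 +0.4545 -0.3636 -0.4545]
  T[1,:] = [+0.5000 +0.0000 +0.3333 -0.4167 +0.4167]
  T[2,:] = [+0.4444 +0.6667 +0.0000 -0.3333 +0.3333]
  T[3,:] = [-0.7143 -0.4286 +0.1429 +0.0000 +0.4286]
  T[4,:] = [+0.8333 +0.1667 +0.1667 -0.6667 +0.0000]
|eigenvalues of T|: 1.1475, 0.6447, 0.6447, 0.5762, 0.3966.
ρ = 1.1475; 1.1475 > 1 ⇒ diverges.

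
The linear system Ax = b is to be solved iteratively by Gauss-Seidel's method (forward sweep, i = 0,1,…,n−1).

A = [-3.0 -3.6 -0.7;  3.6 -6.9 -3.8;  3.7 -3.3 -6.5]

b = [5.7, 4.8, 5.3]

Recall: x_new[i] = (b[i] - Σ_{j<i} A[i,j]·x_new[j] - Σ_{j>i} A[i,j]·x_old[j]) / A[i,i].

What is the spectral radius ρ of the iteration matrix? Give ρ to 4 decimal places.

Write A = D+L+U with D = diag(-3, -6.9, -6.5).
Gauss-Seidel: T = -(D+L)⁻¹U, row 0 first, T[0,2] = -(-0.7)/(-3) = -0.2333; later rows by forward substitution.
  T[0,:] = [+0.0000 -1.2000 -0.2333]
  T[1,:] = [+0.0000 -0.6261 -0.6725]
  T[2,:] = [+0.0000 -0.3652 +0.2086]
moduli |λ_i(T)| = 0.8566, 0.4391, 0.0000.
ρ(T) = max|λ| = 0.8566; 0.8566 < 1, so it converges for any x₀.

0.8566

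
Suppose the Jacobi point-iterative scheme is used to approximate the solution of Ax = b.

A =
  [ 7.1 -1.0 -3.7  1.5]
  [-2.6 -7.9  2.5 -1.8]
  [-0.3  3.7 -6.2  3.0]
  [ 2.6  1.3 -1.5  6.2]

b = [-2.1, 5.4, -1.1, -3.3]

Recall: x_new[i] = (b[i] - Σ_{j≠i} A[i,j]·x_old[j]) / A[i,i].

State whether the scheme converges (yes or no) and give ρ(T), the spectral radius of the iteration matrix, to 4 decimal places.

yes, ρ = 0.8603

Write A = D+L+U with D = diag(7.1, -7.9, -6.2, 6.2).
T_J = -D⁻¹(L+U): T[1,3] = -(-1.8)/(-7.9) = -0.2278; T[1,1] = 0.
  T[0,:] = [+0.0000, +0.1408, +0.5211, -0.2113]
  T[1,:] = [-0.3291, +0.0000, +0.3165, -0.2278]
  T[2,:] = [-0.0484, +0.5968, +0.0000, +0.4839]
  T[3,:] = [-0.4194, -0.2097, +0.2419, +0.0000]
eigenvalue magnitudes: 0.8603, 0.4988, 0.4988, 0.1761.
ρ = 0.8603; 0.8603 < 1: convergent.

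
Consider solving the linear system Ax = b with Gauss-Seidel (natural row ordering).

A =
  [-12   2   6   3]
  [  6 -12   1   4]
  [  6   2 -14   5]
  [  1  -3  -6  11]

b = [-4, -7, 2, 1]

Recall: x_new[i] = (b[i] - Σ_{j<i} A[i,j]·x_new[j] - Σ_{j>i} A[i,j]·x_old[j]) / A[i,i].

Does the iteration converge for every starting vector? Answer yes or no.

A = D + L + U where D = diag(-12, -12, -14, 11).
GS T = -(D+L)⁻¹U: row 0 first, T[0,2] = -(6)/(-12) = +0.5000; later rows by forward substitution.
  T[0,:] = [+0.0000, +0.1667, +0.5000, +0.2500]
  T[1,:] = [+0.0000, +0.0833, +0.3333, +0.4583]
  T[2,:] = [+0.0000, +0.0833, +0.2619, +0.5298]
  T[3,:] = [+0.0000, +0.0530, +0.1883, +0.3912]
|λ(T)| sorted: 0.7287, 0.0291, 0.0213, 0.0000.
spectral radius ρ = 0.7287; 0.7287 < 1, so it converges for any x₀.

yes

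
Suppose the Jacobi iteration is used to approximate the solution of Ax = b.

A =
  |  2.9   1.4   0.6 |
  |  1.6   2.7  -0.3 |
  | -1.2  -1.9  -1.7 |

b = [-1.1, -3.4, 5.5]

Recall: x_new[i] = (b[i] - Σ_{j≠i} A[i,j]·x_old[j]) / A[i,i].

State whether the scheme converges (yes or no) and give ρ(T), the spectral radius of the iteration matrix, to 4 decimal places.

Split A = D + L + U, D = diag(2.9, 2.7, -1.7).
Jacobi T = -D⁻¹(L+U): T[1,0] = -(1.6)/(2.7) = -0.5926; T[1,1] = 0.
  T[0,:] = [+0.0000 -0.4828 -0.2069]
  T[1,:] = [-0.5926 +0.0000 +0.1111]
  T[2,:] = [-0.7059 -1.1176 +0.0000]
|λ(T)| sorted: 0.6745, 0.3834, 0.3834.
spectral radius ρ = 0.6745; 0.6745 < 1: convergent.

yes, ρ = 0.6745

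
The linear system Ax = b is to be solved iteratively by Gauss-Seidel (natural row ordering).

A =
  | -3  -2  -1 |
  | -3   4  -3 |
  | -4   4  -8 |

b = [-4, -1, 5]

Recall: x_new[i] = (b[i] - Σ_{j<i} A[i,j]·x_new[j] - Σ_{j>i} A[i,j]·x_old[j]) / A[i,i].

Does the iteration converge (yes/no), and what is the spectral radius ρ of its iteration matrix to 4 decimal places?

yes, ρ = 0.5434

A = D + L + U where D = diag(-3, 4, -8).
GS T = -(D+L)⁻¹U: row 0 first, T[0,2] = -(-1)/(-3) = -0.3333; later rows by forward substitution.
  T[0,:] = [+0.0000, -0.6667, -0.3333]
  T[1,:] = [+0.0000, -0.5000, +0.5000]
  T[2,:] = [+0.0000, +0.0833, +0.4167]
moduli |λ_i(T)| = 0.5434, 0.4601, 0.0000.
ρ(T) = max|λ| = 0.5434; 0.5434 < 1: convergent.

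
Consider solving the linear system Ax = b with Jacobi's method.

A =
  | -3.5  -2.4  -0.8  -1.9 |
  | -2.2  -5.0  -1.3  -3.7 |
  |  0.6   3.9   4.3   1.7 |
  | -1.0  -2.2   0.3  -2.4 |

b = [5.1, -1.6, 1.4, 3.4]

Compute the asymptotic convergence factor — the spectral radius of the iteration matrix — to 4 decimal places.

Diagonal D = diag(-3.5, -5, 4.3, -2.4); L, U strict lower/upper.
Jacobi T = -D⁻¹(L+U): T[3,1] = -(-2.2)/(-2.4) = -0.9167; T[3,3] = 0.
  T[0,:] = [+0.0000  -0.6857  -0.2286  -0.5429]
  T[1,:] = [-0.4400  +0.0000  -0.2600  -0.7400]
  T[2,:] = [-0.1395  -0.9070  +0.0000  -0.3953]
  T[3,:] = [-0.4167  -0.9167  +0.1250  +0.0000]
|eigenvalues of T|: 1.3707, 0.9227, 0.3201, 0.1280.
spectral radius ρ = 1.3707; 1.3707 > 1, so it fails to converge.

1.3707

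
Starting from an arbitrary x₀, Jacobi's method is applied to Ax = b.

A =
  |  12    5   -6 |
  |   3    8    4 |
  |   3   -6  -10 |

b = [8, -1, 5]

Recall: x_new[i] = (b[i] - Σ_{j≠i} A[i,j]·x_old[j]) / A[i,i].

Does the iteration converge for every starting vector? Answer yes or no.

Split A = D + L + U, D = diag(12, 8, -10).
Jacobi: T = -D⁻¹(L+U), T[2,1] = -(-6)/(-10) = -0.6000; T[2,2] = 0.
  T[0,:] = [+0.0000 -0.4167 +0.5000]
  T[1,:] = [-0.3750 +0.0000 -0.5000]
  T[2,:] = [+0.3000 -0.6000 +0.0000]
|λ(T)| sorted: 0.8954, 0.5182, 0.3771.
spectral radius ρ = 0.8954; 0.8954 < 1, so it converges for any x₀.

yes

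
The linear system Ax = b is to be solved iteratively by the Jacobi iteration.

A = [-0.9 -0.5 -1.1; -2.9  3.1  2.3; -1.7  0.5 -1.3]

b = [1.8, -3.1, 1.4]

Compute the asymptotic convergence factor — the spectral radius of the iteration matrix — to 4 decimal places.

1.2544

Diagonal D = diag(-0.9, 3.1, -1.3); L, U strict lower/upper.
Jacobi T = -D⁻¹(L+U): T[2,1] = -(0.5)/(-1.3) = +0.3846; T[2,2] = 0.
  T[0,:] = [+0.0000  -0.5556  -1.2222]
  T[1,:] = [+0.9355  +0.0000  -0.7419]
  T[2,:] = [-1.3077  +0.3846  +0.0000]
eigenvalue magnitudes: 1.2544, 0.8833, 0.8833.
ρ = 1.2544; 1.2544 > 1 ⇒ diverges.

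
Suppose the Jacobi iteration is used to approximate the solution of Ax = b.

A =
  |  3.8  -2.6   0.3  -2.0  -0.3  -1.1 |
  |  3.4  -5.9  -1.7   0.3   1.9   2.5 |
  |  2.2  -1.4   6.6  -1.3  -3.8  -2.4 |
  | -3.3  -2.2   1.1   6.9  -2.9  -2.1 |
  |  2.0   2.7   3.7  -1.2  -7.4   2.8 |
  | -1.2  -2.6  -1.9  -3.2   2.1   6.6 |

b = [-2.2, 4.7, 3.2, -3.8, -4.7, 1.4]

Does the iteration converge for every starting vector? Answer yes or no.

no

Diagonal D = diag(3.8, -5.9, 6.6, 6.9, -7.4, 6.6); L, U strict lower/upper.
Jacobi T = -D⁻¹(L+U): T[1,5] = -(2.5)/(-5.9) = +0.4237; T[1,1] = 0.
  T[0,:] = [+0.0000  +0.6842  -0.0789  +0.5263  +0.0789  +0.2895]
  T[1,:] = [+0.5763  +0.0000  -0.2881  +0.0508  +0.3220  +0.4237]
  T[2,:] = [-0.3333  +0.2121  +0.0000  +0.1970  +0.5758  +0.3636]
  T[3,:] = [+0.4783  +0.3188  -0.1594  +0.0000  +0.4203  +0.3043]
  T[4,:] = [+0.2703  +0.3649  +0.5000  -0.1622  +0.0000  +0.3784]
  T[5,:] = [+0.1818  +0.3939  +0.2879  +0.4848  -0.3182  +0.0000]
|λ(T)| sorted: 1.2542, 0.7820, 0.7820, 0.4928, 0.2656, 0.2656.
ρ(T) = max|λ| = 1.2542; 1.2542 > 1 ⇒ diverges.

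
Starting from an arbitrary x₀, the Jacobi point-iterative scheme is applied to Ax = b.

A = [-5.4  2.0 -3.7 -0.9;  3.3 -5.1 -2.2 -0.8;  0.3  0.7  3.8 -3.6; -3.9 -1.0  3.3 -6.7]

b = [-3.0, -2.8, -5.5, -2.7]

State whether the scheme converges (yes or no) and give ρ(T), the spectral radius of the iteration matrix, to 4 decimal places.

A = D + L + U where D = diag(-5.4, -5.1, 3.8, -6.7).
Jacobi T = -D⁻¹(L+U): T[3,0] = -(-3.9)/(-6.7) = -0.5821; T[3,3] = 0.
  T[0,:] = [+0.0000  +0.3704  -0.6852  -0.1667]
  T[1,:] = [+0.6471  +0.0000  -0.4314  -0.1569]
  T[2,:] = [-0.0789  -0.1842  +0.0000  +0.9474]
  T[3,:] = [-0.5821  -0.1493  +0.4925  +0.0000]
|λ(T)| sorted: 1.2211, 0.6403, 0.6403, 0.1087.
ρ(T) = max|λ| = 1.2211; 1.2211 > 1: divergent.

no, ρ = 1.2211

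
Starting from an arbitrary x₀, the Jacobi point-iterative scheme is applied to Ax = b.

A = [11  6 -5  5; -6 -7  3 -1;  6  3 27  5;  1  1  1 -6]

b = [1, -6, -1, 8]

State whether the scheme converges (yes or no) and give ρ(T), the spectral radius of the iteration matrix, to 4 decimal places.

Diagonal D = diag(11, -7, 27, -6); L, U strict lower/upper.
T_J = -D⁻¹(L+U): T[2,0] = -(6)/(27) = -0.2222; T[2,2] = 0.
  T[0,:] = [+0.0000  -0.5455  +0.4545  -0.4545]
  T[1,:] = [-0.8571  +0.0000  +0.4286  -0.1429]
  T[2,:] = [-0.2222  -0.1111  +0.0000  -0.1852]
  T[3,:] = [+0.1667  +0.1667  +0.1667  +0.0000]
|eigenvalues of T|: 0.6935, 0.4435, 0.4435, 0.1904.
ρ(T) = max|λ| = 0.6935; 0.6935 < 1 ⇒ converges.

yes, ρ = 0.6935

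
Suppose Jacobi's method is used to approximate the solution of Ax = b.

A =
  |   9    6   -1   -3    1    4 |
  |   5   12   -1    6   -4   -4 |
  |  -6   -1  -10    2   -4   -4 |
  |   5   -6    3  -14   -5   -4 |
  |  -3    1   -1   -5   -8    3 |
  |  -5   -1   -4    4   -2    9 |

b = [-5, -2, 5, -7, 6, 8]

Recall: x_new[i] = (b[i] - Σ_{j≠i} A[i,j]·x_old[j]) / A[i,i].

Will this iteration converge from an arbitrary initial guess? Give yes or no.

no

Diagonal D = diag(9, 12, -10, -14, -8, 9); L, U strict lower/upper.
Jacobi T = -D⁻¹(L+U): T[0,5] = -(4)/(9) = -0.4444; T[0,0] = 0.
  T[0,:] = [+0.0000 -0.6667 +0.1111 +0.3333 -0.1111 -0.4444]
  T[1,:] = [-0.4167 +0.0000 +0.0833 -0.5000 +0.3333 +0.3333]
  T[2,:] = [-0.6000 -0.1000 +0.0000 +0.2000 -0.4000 -0.4000]
  T[3,:] = [+0.3571 -0.4286 +0.2143 +0.0000 -0.3571 -0.2857]
  T[4,:] = [-0.3750 +0.1250 -0.1250 -0.6250 +0.0000 +0.3750]
  T[5,:] = [+0.5556 +0.1111 +0.4444 -0.4444 +0.2222 +0.0000]
moduli |λ_i(T)| = 1.2208, 0.5642, 0.5642, 0.4333, 0.4333, 0.1709.
ρ(T) = max|λ| = 1.2208; 1.2208 > 1 ⇒ diverges.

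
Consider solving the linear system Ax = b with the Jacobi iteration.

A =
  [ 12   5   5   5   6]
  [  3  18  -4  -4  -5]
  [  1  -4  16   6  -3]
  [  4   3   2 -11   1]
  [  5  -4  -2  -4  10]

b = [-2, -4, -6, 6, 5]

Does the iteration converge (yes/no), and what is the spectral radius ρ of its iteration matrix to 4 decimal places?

Let D = diag(12, 18, 16, -11, 10); L, U the strict triangles.
Jacobi: T = -D⁻¹(L+U), T[1,0] = -(3)/(18) = -0.1667; T[1,1] = 0.
  T[0,:] = [+0.0000  -0.4167  -0.4167  -0.4167  -0.5000]
  T[1,:] = [-0.1667  +0.0000  +0.2222  +0.2222  +0.2778]
  T[2,:] = [-0.0625  +0.2500  +0.0000  -0.3750  +0.1875]
  T[3,:] = [+0.3636  +0.2727  +0.1818  +0.0000  +0.0909]
  T[4,:] = [-0.5000  +0.4000  +0.2000  +0.4000  +0.0000]
|eigenvalues of T|: 0.8767, 0.4169, 0.3120, 0.3120, 0.2181.
ρ(T) = max|λ| = 0.8767; 0.8767 < 1: convergent.

yes, ρ = 0.8767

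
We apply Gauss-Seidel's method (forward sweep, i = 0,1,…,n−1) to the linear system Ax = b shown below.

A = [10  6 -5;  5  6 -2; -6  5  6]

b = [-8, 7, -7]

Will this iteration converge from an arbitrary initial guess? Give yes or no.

Diagonal D = diag(10, 6, 6); L, U strict lower/upper.
Gauss-Seidel: T = -(D+L)⁻¹U, row 0 first, T[0,1] = -(6)/(10) = -0.6000; later rows by forward substitution.
  T[0,:] = [+0.0000, -0.6000, +0.5000]
  T[1,:] = [+0.0000, +0.5000, -0.0833]
  T[2,:] = [+0.0000, -1.0167, +0.5694]
|roots of det(T-λI)|: 0.8279, 0.2416, 0.0000.
ρ = 0.8279; 0.8279 < 1 ⇒ converges.

yes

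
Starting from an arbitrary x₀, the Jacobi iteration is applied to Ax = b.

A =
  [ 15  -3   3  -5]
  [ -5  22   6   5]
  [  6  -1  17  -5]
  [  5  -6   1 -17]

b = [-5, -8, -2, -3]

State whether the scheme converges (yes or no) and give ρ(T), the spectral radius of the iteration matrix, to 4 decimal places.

Let D = diag(15, 22, 17, -17); L, U the strict triangles.
Jacobi T = -D⁻¹(L+U): T[3,1] = -(-6)/(-17) = -0.3529; T[3,3] = 0.
  T[0,:] = [+0.0000, +0.2000, -0.2000, +0.3333]
  T[1,:] = [+0.2273, +0.0000, -0.2727, -0.2273]
  T[2,:] = [-0.3529, +0.0588, +0.0000, +0.2941]
  T[3,:] = [+0.2941, -0.3529, +0.0588, +0.0000]
|eigenvalues of T|: 0.5324, 0.3744, 0.3574, 0.1994.
spectral radius ρ = 0.5324; 0.5324 < 1, so it converges for any x₀.

yes, ρ = 0.5324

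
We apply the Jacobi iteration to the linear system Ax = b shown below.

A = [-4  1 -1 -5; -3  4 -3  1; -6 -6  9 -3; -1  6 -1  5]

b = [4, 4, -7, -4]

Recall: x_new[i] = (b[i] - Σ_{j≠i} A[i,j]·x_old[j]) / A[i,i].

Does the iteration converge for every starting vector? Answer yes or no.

Write A = D+L+U with D = diag(-4, 4, 9, 5).
T_J = -D⁻¹(L+U): T[3,1] = -(6)/(5) = -1.2000; T[3,3] = 0.
  T[0,:] = [+0.0000  +0.2500  -0.2500  -1.2500]
  T[1,:] = [+0.7500  +0.0000  +0.7500  -0.2500]
  T[2,:] = [+0.6667  +0.6667  +0.0000  +0.3333]
  T[3,:] = [+0.2000  -1.2000  +0.2000  +0.0000]
eigenvalue magnitudes: 1.2796, 0.9738, 0.8380, 0.8380.
ρ = 1.2796; 1.2796 > 1, so it fails to converge.

no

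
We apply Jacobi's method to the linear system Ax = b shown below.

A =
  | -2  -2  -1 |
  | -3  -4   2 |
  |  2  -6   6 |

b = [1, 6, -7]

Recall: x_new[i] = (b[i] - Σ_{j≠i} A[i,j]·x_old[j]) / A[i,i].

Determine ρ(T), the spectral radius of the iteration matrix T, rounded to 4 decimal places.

1.3485

Split A = D + L + U, D = diag(-2, -4, 6).
Jacobi: T = -D⁻¹(L+U), T[1,0] = -(-3)/(-4) = -0.7500; T[1,1] = 0.
  T[0,:] = [+0.0000 -1.0000 -0.5000]
  T[1,:] = [-0.7500 +0.0000 +0.5000]
  T[2,:] = [-0.3333 +1.0000 +0.0000]
moduli |λ_i(T)| = 1.3485, 0.9042, 0.4442.
spectral radius ρ = 1.3485; 1.3485 > 1, so it fails to converge.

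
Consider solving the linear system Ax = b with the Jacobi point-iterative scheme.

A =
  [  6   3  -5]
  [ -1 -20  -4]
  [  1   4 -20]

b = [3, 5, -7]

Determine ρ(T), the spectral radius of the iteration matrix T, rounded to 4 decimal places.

0.2068

A = D + L + U where D = diag(6, -20, -20).
Jacobi: T = -D⁻¹(L+U), T[1,2] = -(-4)/(-20) = -0.2000; T[1,1] = 0.
  T[0,:] = [+0.0000, -0.5000, +0.8333]
  T[1,:] = [-0.0500, +0.0000, -0.2000]
  T[2,:] = [+0.0500, +0.2000, +0.0000]
moduli |λ_i(T)| = 0.2068, 0.1269, 0.1269.
ρ = 0.2068; 0.2068 < 1: convergent.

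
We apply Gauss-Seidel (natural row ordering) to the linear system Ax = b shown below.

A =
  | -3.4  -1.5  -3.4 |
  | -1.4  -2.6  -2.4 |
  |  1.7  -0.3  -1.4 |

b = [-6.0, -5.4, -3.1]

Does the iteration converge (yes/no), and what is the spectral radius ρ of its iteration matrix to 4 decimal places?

Split A = D + L + U, D = diag(-3.4, -2.6, -1.4).
T_GS = -(D+L)⁻¹U: row 0 first, T[0,2] = -(-3.4)/(-3.4) = -1.0000; later rows by forward substitution.
  T[0,:] = [+0.0000 -0.4412 -1.0000]
  T[1,:] = [+0.0000 +0.2376 -0.3846]
  T[2,:] = [+0.0000 -0.5866 -1.1319]
|λ(T)| sorted: 1.2805, 0.3862, 0.0000.
ρ = 1.2805; 1.2805 > 1, so it fails to converge.

no, ρ = 1.2805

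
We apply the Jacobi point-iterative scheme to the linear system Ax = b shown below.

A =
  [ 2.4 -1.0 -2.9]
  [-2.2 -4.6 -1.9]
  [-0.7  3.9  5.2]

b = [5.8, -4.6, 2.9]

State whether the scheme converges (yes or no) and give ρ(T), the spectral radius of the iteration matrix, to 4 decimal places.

yes, ρ = 0.8647

Let D = diag(2.4, -4.6, 5.2); L, U the strict triangles.
T_J = -D⁻¹(L+U): T[1,0] = -(-2.2)/(-4.6) = -0.4783; T[1,1] = 0.
  T[0,:] = [+0.0000, +0.4167, +1.2083]
  T[1,:] = [-0.4783, +0.0000, -0.4130]
  T[2,:] = [+0.1346, -0.7500, +0.0000]
|λ(T)| sorted: 0.8647, 0.6888, 0.6888.
ρ(T) = max|λ| = 0.8647; 0.8647 < 1 ⇒ converges.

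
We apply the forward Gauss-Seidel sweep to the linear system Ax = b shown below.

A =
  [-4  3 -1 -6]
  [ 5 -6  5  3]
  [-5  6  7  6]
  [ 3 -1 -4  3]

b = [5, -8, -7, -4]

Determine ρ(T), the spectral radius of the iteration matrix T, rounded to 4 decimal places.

1.3361

A = D + L + U where D = diag(-4, -6, 7, 3).
T_GS = -(D+L)⁻¹U: row 0 first, T[0,2] = -(-1)/(-4) = -0.2500; later rows by forward substitution.
  T[0,:] = [+0.0000 +0.7500 -0.2500 -1.5000]
  T[1,:] = [+0.0000 +0.6250 +0.6250 -0.7500]
  T[2,:] = [+0.0000 +0.0000 -0.7143 -1.2857]
  T[3,:] = [+0.0000 -0.5417 -0.4940 -0.4643]
moduli |λ_i(T)| = 1.3361, 1.1356, 0.3531, 0.0000.
ρ = 1.3361; 1.3361 > 1 ⇒ diverges.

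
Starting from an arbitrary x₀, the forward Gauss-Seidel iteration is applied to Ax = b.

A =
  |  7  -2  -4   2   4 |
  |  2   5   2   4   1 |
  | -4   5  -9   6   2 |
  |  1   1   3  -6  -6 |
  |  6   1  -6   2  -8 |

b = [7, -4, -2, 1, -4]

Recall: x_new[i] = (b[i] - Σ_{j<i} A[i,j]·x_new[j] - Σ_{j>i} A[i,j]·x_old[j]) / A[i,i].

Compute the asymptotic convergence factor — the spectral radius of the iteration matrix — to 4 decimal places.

1.6990

Let D = diag(7, 5, -9, -6, -8); L, U the strict triangles.
GS T = -(D+L)⁻¹U: row 0 first, T[0,1] = -(-2)/(7) = +0.2857; later rows by forward substitution.
  T[0,:] = [+0.0000  +0.2857  +0.5714  -0.2857  -0.5714]
  T[1,:] = [+0.0000  -0.1143  -0.6286  -0.6857  +0.0286]
  T[2,:] = [+0.0000  -0.1905  -0.6032  +0.4127  +0.4921]
  T[3,:] = [+0.0000  -0.0667  -0.3111  +0.0444  -0.8444]
  T[4,:] = [+0.0000  +0.3262  +0.7246  -0.5984  -1.0052]
eigenvalue magnitudes: 1.6990, 0.4882, 0.2625, 0.2625, 0.0000.
ρ = 1.6990; 1.6990 > 1, so it fails to converge.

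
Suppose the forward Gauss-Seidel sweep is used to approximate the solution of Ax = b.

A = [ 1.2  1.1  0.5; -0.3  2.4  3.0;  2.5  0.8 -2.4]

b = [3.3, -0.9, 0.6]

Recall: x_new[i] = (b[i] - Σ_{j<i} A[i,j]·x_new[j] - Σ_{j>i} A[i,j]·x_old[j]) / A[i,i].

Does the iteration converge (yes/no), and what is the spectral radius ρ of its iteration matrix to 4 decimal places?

A = D + L + U where D = diag(1.2, 2.4, -2.4).
T_GS = -(D+L)⁻¹U: row 0 first, T[0,1] = -(1.1)/(1.2) = -0.9167; later rows by forward substitution.
  T[0,:] = [+0.0000 -0.9167 -0.4167]
  T[1,:] = [+0.0000 -0.1146 -1.3021]
  T[2,:] = [+0.0000 -0.9931 -0.8681]
|roots of det(T-λI)|: 1.6892, 0.7066, 0.0000.
ρ = 1.6892; 1.6892 > 1, so it fails to converge.

no, ρ = 1.6892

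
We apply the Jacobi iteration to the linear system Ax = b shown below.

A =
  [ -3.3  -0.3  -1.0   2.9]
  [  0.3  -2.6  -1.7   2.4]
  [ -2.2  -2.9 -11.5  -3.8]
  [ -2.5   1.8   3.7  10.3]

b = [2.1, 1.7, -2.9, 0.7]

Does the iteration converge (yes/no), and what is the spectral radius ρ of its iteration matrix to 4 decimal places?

yes, ρ = 0.6711

A = D + L + U where D = diag(-3.3, -2.6, -11.5, 10.3).
Jacobi T = -D⁻¹(L+U): T[1,3] = -(2.4)/(-2.6) = +0.9231; T[1,1] = 0.
  T[0,:] = [+0.0000  -0.0909  -0.3030  +0.8788]
  T[1,:] = [+0.1154  +0.0000  -0.6538  +0.9231]
  T[2,:] = [-0.1913  -0.2522  +0.0000  -0.3304]
  T[3,:] = [+0.2427  -0.1748  -0.3592  +0.0000]
|roots of det(T-λI)|: 0.6711, 0.4827, 0.4827, 0.1920.
ρ(T) = max|λ| = 0.6711; 0.6711 < 1 ⇒ converges.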